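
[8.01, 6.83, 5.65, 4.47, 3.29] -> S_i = 8.01 + -1.18*i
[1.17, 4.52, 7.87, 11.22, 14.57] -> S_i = 1.17 + 3.35*i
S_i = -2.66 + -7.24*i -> [-2.66, -9.9, -17.14, -24.38, -31.62]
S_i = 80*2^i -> [80, 160, 320, 640, 1280]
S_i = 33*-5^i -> [33, -165, 825, -4125, 20625]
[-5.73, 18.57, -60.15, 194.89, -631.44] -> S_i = -5.73*(-3.24)^i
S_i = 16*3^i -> [16, 48, 144, 432, 1296]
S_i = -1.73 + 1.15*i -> [-1.73, -0.58, 0.57, 1.72, 2.87]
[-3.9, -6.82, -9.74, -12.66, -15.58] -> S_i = -3.90 + -2.92*i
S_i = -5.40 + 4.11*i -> [-5.4, -1.29, 2.82, 6.93, 11.04]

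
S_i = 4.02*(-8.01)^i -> [4.02, -32.2, 257.92, -2065.97, 16548.4]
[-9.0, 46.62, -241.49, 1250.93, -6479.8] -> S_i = -9.00*(-5.18)^i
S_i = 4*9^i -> [4, 36, 324, 2916, 26244]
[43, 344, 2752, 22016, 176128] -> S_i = 43*8^i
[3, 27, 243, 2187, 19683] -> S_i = 3*9^i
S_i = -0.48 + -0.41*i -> [-0.48, -0.89, -1.3, -1.71, -2.12]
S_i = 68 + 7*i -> [68, 75, 82, 89, 96]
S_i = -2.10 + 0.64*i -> [-2.1, -1.46, -0.82, -0.18, 0.46]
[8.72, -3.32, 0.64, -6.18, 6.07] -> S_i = Random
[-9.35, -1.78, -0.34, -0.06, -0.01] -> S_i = -9.35*0.19^i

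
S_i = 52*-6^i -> [52, -312, 1872, -11232, 67392]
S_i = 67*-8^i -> [67, -536, 4288, -34304, 274432]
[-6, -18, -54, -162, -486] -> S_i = -6*3^i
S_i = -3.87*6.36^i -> [-3.87, -24.61, -156.54, -995.59, -6331.98]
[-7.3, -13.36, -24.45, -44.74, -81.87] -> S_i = -7.30*1.83^i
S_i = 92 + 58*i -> [92, 150, 208, 266, 324]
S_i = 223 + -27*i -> [223, 196, 169, 142, 115]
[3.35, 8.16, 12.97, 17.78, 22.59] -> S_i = 3.35 + 4.81*i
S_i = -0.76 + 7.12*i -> [-0.76, 6.36, 13.48, 20.6, 27.72]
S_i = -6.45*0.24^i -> [-6.45, -1.55, -0.37, -0.09, -0.02]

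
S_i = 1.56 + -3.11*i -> [1.56, -1.55, -4.66, -7.77, -10.88]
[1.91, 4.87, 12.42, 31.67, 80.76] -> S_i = 1.91*2.55^i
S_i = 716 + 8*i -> [716, 724, 732, 740, 748]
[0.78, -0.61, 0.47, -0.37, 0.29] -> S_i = 0.78*(-0.78)^i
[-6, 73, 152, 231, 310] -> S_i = -6 + 79*i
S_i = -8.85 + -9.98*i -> [-8.85, -18.83, -28.81, -38.79, -48.77]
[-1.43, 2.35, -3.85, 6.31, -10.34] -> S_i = -1.43*(-1.64)^i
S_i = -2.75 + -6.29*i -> [-2.75, -9.04, -15.33, -21.62, -27.91]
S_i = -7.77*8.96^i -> [-7.77, -69.62, -623.79, -5589.14, -50078.7]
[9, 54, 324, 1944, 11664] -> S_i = 9*6^i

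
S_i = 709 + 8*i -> [709, 717, 725, 733, 741]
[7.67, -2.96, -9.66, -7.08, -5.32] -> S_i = Random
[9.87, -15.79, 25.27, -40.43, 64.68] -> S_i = 9.87*(-1.60)^i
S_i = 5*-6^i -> [5, -30, 180, -1080, 6480]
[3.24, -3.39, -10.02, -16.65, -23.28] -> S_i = 3.24 + -6.63*i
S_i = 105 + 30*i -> [105, 135, 165, 195, 225]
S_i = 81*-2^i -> [81, -162, 324, -648, 1296]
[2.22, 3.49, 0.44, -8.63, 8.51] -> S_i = Random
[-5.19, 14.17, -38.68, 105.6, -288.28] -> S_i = -5.19*(-2.73)^i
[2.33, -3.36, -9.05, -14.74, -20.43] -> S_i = 2.33 + -5.69*i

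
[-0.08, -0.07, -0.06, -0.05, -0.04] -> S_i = -0.08*0.85^i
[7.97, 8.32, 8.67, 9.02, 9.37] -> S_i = 7.97 + 0.35*i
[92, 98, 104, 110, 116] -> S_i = 92 + 6*i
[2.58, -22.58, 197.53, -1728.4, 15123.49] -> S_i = 2.58*(-8.75)^i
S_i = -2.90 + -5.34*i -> [-2.9, -8.24, -13.58, -18.92, -24.26]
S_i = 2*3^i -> [2, 6, 18, 54, 162]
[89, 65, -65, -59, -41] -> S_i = Random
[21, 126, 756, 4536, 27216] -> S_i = 21*6^i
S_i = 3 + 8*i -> [3, 11, 19, 27, 35]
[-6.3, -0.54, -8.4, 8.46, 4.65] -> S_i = Random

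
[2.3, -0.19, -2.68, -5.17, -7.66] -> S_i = 2.30 + -2.49*i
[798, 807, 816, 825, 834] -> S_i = 798 + 9*i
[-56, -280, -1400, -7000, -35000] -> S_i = -56*5^i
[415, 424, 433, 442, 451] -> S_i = 415 + 9*i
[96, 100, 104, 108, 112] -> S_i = 96 + 4*i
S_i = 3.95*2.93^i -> [3.95, 11.57, 33.91, 99.36, 291.12]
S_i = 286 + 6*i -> [286, 292, 298, 304, 310]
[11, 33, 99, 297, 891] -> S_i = 11*3^i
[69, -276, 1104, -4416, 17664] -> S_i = 69*-4^i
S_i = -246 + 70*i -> [-246, -176, -106, -36, 34]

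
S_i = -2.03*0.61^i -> [-2.03, -1.24, -0.76, -0.46, -0.28]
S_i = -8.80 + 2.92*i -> [-8.8, -5.88, -2.96, -0.04, 2.88]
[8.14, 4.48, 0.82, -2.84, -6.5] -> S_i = 8.14 + -3.66*i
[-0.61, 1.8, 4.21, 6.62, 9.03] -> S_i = -0.61 + 2.41*i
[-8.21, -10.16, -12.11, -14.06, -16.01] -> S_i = -8.21 + -1.95*i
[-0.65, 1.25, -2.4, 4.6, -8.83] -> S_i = -0.65*(-1.92)^i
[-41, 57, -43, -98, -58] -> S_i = Random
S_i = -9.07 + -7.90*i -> [-9.07, -16.97, -24.87, -32.77, -40.67]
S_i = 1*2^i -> [1, 2, 4, 8, 16]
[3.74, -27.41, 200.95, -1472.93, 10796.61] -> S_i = 3.74*(-7.33)^i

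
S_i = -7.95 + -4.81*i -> [-7.95, -12.76, -17.57, -22.38, -27.19]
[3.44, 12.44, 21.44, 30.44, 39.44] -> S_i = 3.44 + 9.00*i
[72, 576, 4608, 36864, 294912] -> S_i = 72*8^i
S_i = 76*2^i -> [76, 152, 304, 608, 1216]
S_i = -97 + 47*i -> [-97, -50, -3, 44, 91]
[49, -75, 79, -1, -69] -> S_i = Random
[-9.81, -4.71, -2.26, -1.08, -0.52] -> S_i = -9.81*0.48^i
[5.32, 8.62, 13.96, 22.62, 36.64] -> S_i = 5.32*1.62^i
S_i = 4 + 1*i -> [4, 5, 6, 7, 8]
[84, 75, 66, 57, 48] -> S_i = 84 + -9*i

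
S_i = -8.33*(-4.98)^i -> [-8.33, 41.48, -206.59, 1028.8, -5123.45]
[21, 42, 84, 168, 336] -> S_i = 21*2^i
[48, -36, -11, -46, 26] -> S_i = Random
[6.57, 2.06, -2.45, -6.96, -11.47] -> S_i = 6.57 + -4.51*i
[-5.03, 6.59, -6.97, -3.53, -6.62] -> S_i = Random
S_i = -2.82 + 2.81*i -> [-2.82, -0.01, 2.8, 5.61, 8.42]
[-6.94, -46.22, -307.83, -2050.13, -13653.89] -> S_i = -6.94*6.66^i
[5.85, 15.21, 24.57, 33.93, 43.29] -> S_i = 5.85 + 9.36*i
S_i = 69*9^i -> [69, 621, 5589, 50301, 452709]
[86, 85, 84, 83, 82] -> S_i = 86 + -1*i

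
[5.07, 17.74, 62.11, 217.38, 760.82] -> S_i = 5.07*3.50^i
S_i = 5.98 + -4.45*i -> [5.98, 1.53, -2.92, -7.37, -11.82]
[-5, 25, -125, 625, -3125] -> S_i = -5*-5^i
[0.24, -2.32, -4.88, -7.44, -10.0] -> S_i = 0.24 + -2.56*i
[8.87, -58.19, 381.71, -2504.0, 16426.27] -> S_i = 8.87*(-6.56)^i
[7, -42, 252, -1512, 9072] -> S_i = 7*-6^i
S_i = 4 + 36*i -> [4, 40, 76, 112, 148]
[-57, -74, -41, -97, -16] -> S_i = Random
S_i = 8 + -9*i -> [8, -1, -10, -19, -28]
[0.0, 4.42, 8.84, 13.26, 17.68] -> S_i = 0.00 + 4.42*i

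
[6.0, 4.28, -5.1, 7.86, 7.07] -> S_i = Random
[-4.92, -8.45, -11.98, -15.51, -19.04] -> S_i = -4.92 + -3.53*i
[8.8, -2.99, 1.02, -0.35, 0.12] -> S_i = 8.80*(-0.34)^i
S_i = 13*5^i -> [13, 65, 325, 1625, 8125]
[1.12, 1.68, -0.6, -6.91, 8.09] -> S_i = Random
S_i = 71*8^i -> [71, 568, 4544, 36352, 290816]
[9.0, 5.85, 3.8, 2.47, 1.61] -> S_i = 9.00*0.65^i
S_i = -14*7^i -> [-14, -98, -686, -4802, -33614]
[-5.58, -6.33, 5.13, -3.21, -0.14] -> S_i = Random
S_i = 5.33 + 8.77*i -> [5.33, 14.1, 22.87, 31.64, 40.41]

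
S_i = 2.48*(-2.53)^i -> [2.48, -6.27, 15.87, -40.16, 101.61]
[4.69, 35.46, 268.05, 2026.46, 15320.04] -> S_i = 4.69*7.56^i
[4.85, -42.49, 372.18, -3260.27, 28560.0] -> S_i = 4.85*(-8.76)^i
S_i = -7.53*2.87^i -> [-7.53, -21.61, -62.02, -178.01, -510.88]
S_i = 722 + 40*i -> [722, 762, 802, 842, 882]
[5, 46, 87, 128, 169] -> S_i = 5 + 41*i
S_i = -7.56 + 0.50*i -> [-7.56, -7.06, -6.56, -6.06, -5.56]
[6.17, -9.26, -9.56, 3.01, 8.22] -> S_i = Random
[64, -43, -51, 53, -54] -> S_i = Random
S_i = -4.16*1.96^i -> [-4.16, -8.15, -15.98, -31.32, -61.39]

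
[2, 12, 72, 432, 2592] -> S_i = 2*6^i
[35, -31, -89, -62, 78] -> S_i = Random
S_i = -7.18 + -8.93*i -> [-7.18, -16.11, -25.04, -33.97, -42.9]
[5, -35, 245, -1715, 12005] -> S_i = 5*-7^i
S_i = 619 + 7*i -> [619, 626, 633, 640, 647]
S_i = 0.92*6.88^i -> [0.92, 6.33, 43.55, 299.61, 2061.3]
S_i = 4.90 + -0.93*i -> [4.9, 3.97, 3.04, 2.11, 1.18]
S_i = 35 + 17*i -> [35, 52, 69, 86, 103]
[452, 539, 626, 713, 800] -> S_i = 452 + 87*i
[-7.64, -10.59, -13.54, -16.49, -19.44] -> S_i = -7.64 + -2.95*i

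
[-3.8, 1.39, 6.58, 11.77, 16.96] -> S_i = -3.80 + 5.19*i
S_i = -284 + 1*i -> [-284, -283, -282, -281, -280]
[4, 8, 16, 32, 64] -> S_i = 4*2^i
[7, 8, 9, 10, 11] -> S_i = 7 + 1*i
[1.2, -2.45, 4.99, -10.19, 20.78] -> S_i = 1.20*(-2.04)^i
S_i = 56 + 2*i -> [56, 58, 60, 62, 64]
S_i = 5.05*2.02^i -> [5.05, 10.2, 20.61, 41.62, 84.08]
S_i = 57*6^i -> [57, 342, 2052, 12312, 73872]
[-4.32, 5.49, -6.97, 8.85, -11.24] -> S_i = -4.32*(-1.27)^i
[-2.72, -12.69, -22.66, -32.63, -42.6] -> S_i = -2.72 + -9.97*i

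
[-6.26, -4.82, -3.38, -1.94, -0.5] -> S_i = -6.26 + 1.44*i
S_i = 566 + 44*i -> [566, 610, 654, 698, 742]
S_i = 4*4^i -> [4, 16, 64, 256, 1024]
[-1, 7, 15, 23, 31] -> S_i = -1 + 8*i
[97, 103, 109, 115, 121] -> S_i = 97 + 6*i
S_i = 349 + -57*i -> [349, 292, 235, 178, 121]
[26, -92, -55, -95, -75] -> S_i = Random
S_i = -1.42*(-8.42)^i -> [-1.42, 11.96, -100.67, 847.67, -7137.35]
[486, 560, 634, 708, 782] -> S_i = 486 + 74*i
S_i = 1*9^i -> [1, 9, 81, 729, 6561]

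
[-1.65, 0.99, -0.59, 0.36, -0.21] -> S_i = -1.65*(-0.60)^i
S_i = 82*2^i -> [82, 164, 328, 656, 1312]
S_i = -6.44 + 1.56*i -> [-6.44, -4.88, -3.32, -1.76, -0.2]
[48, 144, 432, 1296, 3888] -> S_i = 48*3^i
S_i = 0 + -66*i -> [0, -66, -132, -198, -264]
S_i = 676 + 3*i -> [676, 679, 682, 685, 688]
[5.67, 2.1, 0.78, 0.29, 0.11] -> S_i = 5.67*0.37^i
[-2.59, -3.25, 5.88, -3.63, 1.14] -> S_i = Random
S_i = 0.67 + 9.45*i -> [0.67, 10.12, 19.57, 29.02, 38.47]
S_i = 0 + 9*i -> [0, 9, 18, 27, 36]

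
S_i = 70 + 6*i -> [70, 76, 82, 88, 94]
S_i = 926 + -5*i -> [926, 921, 916, 911, 906]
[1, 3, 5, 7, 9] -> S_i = 1 + 2*i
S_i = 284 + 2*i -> [284, 286, 288, 290, 292]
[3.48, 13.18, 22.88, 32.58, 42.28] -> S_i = 3.48 + 9.70*i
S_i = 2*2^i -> [2, 4, 8, 16, 32]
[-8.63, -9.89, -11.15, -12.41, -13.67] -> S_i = -8.63 + -1.26*i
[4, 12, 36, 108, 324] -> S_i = 4*3^i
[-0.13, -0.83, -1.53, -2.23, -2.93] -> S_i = -0.13 + -0.70*i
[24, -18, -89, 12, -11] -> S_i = Random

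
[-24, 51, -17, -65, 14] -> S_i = Random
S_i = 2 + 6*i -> [2, 8, 14, 20, 26]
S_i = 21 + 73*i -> [21, 94, 167, 240, 313]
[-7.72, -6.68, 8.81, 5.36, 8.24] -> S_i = Random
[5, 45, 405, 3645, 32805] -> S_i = 5*9^i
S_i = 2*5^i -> [2, 10, 50, 250, 1250]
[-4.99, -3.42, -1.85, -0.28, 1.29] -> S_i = -4.99 + 1.57*i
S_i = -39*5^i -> [-39, -195, -975, -4875, -24375]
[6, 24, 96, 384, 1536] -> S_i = 6*4^i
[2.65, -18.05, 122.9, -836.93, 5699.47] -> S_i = 2.65*(-6.81)^i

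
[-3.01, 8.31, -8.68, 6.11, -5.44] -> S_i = Random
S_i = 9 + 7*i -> [9, 16, 23, 30, 37]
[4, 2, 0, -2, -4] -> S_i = 4 + -2*i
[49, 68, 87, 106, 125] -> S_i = 49 + 19*i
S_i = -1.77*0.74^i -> [-1.77, -1.31, -0.97, -0.72, -0.53]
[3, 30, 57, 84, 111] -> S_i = 3 + 27*i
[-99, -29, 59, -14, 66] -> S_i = Random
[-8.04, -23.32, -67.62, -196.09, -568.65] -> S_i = -8.04*2.90^i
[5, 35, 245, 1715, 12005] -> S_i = 5*7^i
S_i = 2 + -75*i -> [2, -73, -148, -223, -298]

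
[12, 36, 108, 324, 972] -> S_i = 12*3^i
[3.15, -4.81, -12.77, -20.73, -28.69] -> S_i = 3.15 + -7.96*i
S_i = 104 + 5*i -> [104, 109, 114, 119, 124]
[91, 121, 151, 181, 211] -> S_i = 91 + 30*i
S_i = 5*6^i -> [5, 30, 180, 1080, 6480]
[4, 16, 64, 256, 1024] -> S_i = 4*4^i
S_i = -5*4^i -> [-5, -20, -80, -320, -1280]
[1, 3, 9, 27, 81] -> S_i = 1*3^i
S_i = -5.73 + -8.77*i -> [-5.73, -14.5, -23.27, -32.04, -40.81]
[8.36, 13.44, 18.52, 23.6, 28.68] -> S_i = 8.36 + 5.08*i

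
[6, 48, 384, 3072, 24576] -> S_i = 6*8^i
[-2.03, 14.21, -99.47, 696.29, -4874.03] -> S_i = -2.03*(-7.00)^i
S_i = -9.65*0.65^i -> [-9.65, -6.27, -4.08, -2.65, -1.72]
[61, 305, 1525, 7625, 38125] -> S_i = 61*5^i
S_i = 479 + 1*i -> [479, 480, 481, 482, 483]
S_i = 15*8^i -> [15, 120, 960, 7680, 61440]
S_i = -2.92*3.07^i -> [-2.92, -8.96, -27.52, -84.49, -259.38]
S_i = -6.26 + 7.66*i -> [-6.26, 1.4, 9.06, 16.72, 24.38]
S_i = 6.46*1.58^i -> [6.46, 10.21, 16.13, 25.48, 40.26]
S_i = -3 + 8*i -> [-3, 5, 13, 21, 29]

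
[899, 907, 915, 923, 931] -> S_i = 899 + 8*i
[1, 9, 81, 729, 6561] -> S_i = 1*9^i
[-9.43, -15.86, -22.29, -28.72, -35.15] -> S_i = -9.43 + -6.43*i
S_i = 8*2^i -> [8, 16, 32, 64, 128]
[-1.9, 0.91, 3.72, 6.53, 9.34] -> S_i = -1.90 + 2.81*i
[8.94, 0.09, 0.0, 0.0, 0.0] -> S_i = 8.94*0.01^i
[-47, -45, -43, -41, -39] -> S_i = -47 + 2*i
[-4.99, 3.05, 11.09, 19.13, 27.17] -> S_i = -4.99 + 8.04*i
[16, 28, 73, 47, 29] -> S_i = Random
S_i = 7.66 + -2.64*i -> [7.66, 5.02, 2.38, -0.26, -2.9]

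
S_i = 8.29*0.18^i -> [8.29, 1.49, 0.27, 0.05, 0.01]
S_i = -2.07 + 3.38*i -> [-2.07, 1.31, 4.69, 8.07, 11.45]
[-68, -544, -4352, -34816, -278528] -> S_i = -68*8^i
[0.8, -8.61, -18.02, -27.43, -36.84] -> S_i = 0.80 + -9.41*i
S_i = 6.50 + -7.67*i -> [6.5, -1.17, -8.84, -16.51, -24.18]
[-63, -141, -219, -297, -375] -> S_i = -63 + -78*i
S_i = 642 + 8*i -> [642, 650, 658, 666, 674]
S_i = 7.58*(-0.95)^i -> [7.58, -7.2, 6.84, -6.5, 6.17]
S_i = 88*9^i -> [88, 792, 7128, 64152, 577368]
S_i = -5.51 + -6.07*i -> [-5.51, -11.58, -17.65, -23.72, -29.79]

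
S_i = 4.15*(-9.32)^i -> [4.15, -38.68, 360.48, -3359.66, 31312.07]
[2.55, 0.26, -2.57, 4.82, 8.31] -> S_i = Random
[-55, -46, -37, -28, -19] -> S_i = -55 + 9*i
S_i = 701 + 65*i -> [701, 766, 831, 896, 961]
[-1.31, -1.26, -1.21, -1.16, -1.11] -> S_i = -1.31*0.96^i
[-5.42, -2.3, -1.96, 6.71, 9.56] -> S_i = Random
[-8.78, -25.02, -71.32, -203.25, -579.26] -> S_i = -8.78*2.85^i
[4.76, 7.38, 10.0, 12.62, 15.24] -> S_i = 4.76 + 2.62*i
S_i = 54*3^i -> [54, 162, 486, 1458, 4374]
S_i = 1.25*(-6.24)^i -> [1.25, -7.8, 48.67, -303.71, 1895.17]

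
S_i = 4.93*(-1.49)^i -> [4.93, -7.35, 10.95, -16.31, 24.3]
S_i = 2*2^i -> [2, 4, 8, 16, 32]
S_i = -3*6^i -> [-3, -18, -108, -648, -3888]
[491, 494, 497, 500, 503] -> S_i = 491 + 3*i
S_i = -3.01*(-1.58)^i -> [-3.01, 4.76, -7.51, 11.87, -18.76]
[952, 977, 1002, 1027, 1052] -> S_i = 952 + 25*i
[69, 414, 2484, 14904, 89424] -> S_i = 69*6^i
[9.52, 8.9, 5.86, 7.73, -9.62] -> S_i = Random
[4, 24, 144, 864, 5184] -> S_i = 4*6^i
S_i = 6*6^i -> [6, 36, 216, 1296, 7776]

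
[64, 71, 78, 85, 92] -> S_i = 64 + 7*i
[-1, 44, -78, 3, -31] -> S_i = Random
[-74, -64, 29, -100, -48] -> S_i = Random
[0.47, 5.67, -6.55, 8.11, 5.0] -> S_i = Random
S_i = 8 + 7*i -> [8, 15, 22, 29, 36]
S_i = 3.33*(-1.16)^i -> [3.33, -3.86, 4.48, -5.2, 6.03]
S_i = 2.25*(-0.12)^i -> [2.25, -0.27, 0.03, -0.0, 0.0]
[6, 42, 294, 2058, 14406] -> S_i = 6*7^i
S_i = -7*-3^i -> [-7, 21, -63, 189, -567]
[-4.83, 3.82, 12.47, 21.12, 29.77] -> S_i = -4.83 + 8.65*i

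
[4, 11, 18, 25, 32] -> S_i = 4 + 7*i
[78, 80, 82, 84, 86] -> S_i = 78 + 2*i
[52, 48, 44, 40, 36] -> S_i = 52 + -4*i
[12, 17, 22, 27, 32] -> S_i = 12 + 5*i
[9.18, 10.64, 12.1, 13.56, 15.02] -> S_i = 9.18 + 1.46*i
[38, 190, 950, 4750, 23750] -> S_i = 38*5^i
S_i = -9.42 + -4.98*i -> [-9.42, -14.4, -19.38, -24.36, -29.34]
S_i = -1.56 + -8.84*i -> [-1.56, -10.4, -19.24, -28.08, -36.92]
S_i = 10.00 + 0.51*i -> [10.0, 10.51, 11.02, 11.53, 12.04]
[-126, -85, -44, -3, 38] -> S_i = -126 + 41*i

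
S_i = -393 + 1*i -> [-393, -392, -391, -390, -389]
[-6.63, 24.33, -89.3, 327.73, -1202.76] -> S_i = -6.63*(-3.67)^i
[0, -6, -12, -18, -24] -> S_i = 0 + -6*i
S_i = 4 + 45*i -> [4, 49, 94, 139, 184]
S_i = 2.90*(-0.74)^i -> [2.9, -2.15, 1.59, -1.18, 0.87]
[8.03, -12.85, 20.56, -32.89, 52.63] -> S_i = 8.03*(-1.60)^i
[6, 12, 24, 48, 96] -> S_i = 6*2^i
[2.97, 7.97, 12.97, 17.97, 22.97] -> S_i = 2.97 + 5.00*i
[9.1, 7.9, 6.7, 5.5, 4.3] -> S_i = 9.10 + -1.20*i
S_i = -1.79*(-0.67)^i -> [-1.79, 1.2, -0.8, 0.54, -0.36]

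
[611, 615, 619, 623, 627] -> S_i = 611 + 4*i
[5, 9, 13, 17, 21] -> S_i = 5 + 4*i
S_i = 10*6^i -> [10, 60, 360, 2160, 12960]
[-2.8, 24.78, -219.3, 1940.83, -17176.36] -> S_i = -2.80*(-8.85)^i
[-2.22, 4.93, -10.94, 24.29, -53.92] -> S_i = -2.22*(-2.22)^i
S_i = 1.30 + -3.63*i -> [1.3, -2.33, -5.96, -9.59, -13.22]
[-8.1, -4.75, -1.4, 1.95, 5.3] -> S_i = -8.10 + 3.35*i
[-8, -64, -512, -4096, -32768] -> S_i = -8*8^i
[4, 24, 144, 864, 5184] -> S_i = 4*6^i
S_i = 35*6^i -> [35, 210, 1260, 7560, 45360]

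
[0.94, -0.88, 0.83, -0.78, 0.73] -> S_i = 0.94*(-0.94)^i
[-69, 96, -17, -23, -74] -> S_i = Random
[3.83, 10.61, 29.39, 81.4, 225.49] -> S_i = 3.83*2.77^i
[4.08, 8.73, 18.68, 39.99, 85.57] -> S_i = 4.08*2.14^i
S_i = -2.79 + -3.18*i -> [-2.79, -5.97, -9.15, -12.33, -15.51]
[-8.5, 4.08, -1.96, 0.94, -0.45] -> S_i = -8.50*(-0.48)^i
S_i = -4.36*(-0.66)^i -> [-4.36, 2.88, -1.9, 1.25, -0.83]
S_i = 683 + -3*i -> [683, 680, 677, 674, 671]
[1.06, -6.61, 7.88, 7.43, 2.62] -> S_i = Random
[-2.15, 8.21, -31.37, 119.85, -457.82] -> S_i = -2.15*(-3.82)^i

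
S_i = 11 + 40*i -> [11, 51, 91, 131, 171]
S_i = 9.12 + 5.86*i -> [9.12, 14.98, 20.84, 26.7, 32.56]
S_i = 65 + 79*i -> [65, 144, 223, 302, 381]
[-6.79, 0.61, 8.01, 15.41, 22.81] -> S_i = -6.79 + 7.40*i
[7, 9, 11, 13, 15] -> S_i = 7 + 2*i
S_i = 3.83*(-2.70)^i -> [3.83, -10.34, 27.92, -75.39, 203.54]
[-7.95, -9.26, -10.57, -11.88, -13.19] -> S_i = -7.95 + -1.31*i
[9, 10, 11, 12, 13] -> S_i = 9 + 1*i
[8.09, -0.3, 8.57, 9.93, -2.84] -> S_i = Random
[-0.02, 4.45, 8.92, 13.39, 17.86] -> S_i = -0.02 + 4.47*i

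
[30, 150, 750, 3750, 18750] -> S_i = 30*5^i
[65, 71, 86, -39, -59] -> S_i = Random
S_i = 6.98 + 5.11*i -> [6.98, 12.09, 17.2, 22.31, 27.42]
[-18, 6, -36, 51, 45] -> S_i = Random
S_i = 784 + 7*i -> [784, 791, 798, 805, 812]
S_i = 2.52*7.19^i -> [2.52, 18.12, 130.27, 936.67, 6734.67]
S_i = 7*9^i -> [7, 63, 567, 5103, 45927]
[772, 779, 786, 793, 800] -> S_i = 772 + 7*i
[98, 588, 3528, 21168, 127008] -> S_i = 98*6^i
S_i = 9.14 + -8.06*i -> [9.14, 1.08, -6.98, -15.04, -23.1]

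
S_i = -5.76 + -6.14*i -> [-5.76, -11.9, -18.04, -24.18, -30.32]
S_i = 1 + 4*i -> [1, 5, 9, 13, 17]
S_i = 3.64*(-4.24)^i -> [3.64, -15.43, 65.44, -277.46, 1176.43]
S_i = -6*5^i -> [-6, -30, -150, -750, -3750]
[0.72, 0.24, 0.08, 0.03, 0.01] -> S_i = 0.72*0.34^i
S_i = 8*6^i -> [8, 48, 288, 1728, 10368]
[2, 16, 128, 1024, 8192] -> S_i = 2*8^i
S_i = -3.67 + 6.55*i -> [-3.67, 2.88, 9.43, 15.98, 22.53]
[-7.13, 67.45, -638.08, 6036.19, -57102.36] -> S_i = -7.13*(-9.46)^i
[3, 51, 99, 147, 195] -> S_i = 3 + 48*i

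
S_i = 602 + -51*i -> [602, 551, 500, 449, 398]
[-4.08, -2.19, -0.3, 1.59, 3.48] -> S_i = -4.08 + 1.89*i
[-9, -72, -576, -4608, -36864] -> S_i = -9*8^i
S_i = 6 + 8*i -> [6, 14, 22, 30, 38]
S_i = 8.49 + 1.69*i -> [8.49, 10.18, 11.87, 13.56, 15.25]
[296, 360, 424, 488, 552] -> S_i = 296 + 64*i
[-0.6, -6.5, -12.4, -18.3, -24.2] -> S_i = -0.60 + -5.90*i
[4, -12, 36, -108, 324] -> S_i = 4*-3^i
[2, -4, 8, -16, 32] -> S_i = 2*-2^i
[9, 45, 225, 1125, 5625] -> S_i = 9*5^i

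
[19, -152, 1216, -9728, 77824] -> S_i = 19*-8^i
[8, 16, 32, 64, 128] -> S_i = 8*2^i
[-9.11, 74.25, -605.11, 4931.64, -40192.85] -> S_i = -9.11*(-8.15)^i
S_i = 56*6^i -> [56, 336, 2016, 12096, 72576]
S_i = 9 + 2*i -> [9, 11, 13, 15, 17]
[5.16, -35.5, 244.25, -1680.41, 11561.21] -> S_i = 5.16*(-6.88)^i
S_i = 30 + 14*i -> [30, 44, 58, 72, 86]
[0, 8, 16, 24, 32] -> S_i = 0 + 8*i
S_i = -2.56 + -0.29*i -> [-2.56, -2.85, -3.14, -3.43, -3.72]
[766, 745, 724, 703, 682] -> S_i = 766 + -21*i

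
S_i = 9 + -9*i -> [9, 0, -9, -18, -27]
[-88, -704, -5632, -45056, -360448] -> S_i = -88*8^i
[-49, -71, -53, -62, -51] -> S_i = Random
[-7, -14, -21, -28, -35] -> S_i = -7 + -7*i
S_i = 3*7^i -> [3, 21, 147, 1029, 7203]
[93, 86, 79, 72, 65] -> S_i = 93 + -7*i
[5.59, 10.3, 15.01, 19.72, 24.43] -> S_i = 5.59 + 4.71*i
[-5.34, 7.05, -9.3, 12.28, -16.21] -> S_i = -5.34*(-1.32)^i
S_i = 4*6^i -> [4, 24, 144, 864, 5184]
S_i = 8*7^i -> [8, 56, 392, 2744, 19208]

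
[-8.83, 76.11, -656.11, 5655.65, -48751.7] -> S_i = -8.83*(-8.62)^i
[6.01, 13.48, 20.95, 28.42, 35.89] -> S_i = 6.01 + 7.47*i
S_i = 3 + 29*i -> [3, 32, 61, 90, 119]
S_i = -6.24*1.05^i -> [-6.24, -6.55, -6.88, -7.22, -7.58]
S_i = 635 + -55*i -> [635, 580, 525, 470, 415]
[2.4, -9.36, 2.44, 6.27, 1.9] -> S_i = Random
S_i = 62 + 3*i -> [62, 65, 68, 71, 74]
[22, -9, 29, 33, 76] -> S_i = Random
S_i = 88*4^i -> [88, 352, 1408, 5632, 22528]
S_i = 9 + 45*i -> [9, 54, 99, 144, 189]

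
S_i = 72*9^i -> [72, 648, 5832, 52488, 472392]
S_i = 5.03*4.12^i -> [5.03, 20.72, 85.38, 351.77, 1449.3]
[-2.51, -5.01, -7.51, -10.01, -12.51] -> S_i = -2.51 + -2.50*i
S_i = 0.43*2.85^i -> [0.43, 1.23, 3.49, 9.95, 28.37]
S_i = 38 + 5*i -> [38, 43, 48, 53, 58]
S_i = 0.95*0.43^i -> [0.95, 0.41, 0.18, 0.08, 0.03]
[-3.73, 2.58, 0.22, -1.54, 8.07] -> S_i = Random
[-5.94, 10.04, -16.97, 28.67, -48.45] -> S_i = -5.94*(-1.69)^i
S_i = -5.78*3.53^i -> [-5.78, -20.4, -72.02, -254.24, -897.48]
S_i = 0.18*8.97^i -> [0.18, 1.61, 14.48, 129.91, 1165.31]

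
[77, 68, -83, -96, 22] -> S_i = Random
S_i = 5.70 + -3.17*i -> [5.7, 2.53, -0.64, -3.81, -6.98]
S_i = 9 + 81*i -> [9, 90, 171, 252, 333]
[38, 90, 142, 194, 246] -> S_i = 38 + 52*i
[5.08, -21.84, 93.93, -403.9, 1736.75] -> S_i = 5.08*(-4.30)^i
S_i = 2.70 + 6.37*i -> [2.7, 9.07, 15.44, 21.81, 28.18]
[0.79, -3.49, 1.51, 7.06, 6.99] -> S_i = Random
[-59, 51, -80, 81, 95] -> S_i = Random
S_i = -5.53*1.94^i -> [-5.53, -10.73, -20.81, -40.38, -78.33]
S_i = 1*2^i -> [1, 2, 4, 8, 16]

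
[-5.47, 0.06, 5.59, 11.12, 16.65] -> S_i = -5.47 + 5.53*i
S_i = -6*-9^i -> [-6, 54, -486, 4374, -39366]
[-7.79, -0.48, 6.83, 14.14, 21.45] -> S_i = -7.79 + 7.31*i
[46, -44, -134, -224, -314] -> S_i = 46 + -90*i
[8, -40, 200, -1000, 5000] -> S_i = 8*-5^i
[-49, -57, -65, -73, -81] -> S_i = -49 + -8*i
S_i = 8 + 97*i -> [8, 105, 202, 299, 396]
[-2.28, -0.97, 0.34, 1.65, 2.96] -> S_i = -2.28 + 1.31*i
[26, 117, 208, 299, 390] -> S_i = 26 + 91*i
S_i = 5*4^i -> [5, 20, 80, 320, 1280]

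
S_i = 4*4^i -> [4, 16, 64, 256, 1024]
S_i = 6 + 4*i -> [6, 10, 14, 18, 22]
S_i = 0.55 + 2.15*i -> [0.55, 2.7, 4.85, 7.0, 9.15]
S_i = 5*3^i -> [5, 15, 45, 135, 405]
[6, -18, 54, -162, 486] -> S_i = 6*-3^i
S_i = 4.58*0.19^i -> [4.58, 0.87, 0.17, 0.03, 0.01]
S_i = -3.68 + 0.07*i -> [-3.68, -3.61, -3.54, -3.47, -3.4]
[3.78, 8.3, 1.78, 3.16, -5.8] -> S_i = Random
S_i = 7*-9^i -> [7, -63, 567, -5103, 45927]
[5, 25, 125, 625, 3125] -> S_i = 5*5^i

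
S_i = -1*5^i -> [-1, -5, -25, -125, -625]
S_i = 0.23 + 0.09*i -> [0.23, 0.32, 0.41, 0.5, 0.59]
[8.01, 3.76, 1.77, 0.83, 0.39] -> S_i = 8.01*0.47^i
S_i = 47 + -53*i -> [47, -6, -59, -112, -165]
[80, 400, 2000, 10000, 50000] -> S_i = 80*5^i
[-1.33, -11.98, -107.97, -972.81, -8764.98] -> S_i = -1.33*9.01^i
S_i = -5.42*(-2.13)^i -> [-5.42, 11.54, -24.59, 52.38, -111.56]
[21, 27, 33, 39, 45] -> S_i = 21 + 6*i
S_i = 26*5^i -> [26, 130, 650, 3250, 16250]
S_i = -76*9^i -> [-76, -684, -6156, -55404, -498636]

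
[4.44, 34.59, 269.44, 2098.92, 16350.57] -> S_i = 4.44*7.79^i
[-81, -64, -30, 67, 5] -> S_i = Random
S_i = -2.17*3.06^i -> [-2.17, -6.64, -20.32, -62.18, -190.26]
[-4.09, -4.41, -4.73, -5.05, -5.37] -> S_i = -4.09 + -0.32*i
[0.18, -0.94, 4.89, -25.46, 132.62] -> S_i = 0.18*(-5.21)^i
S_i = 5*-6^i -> [5, -30, 180, -1080, 6480]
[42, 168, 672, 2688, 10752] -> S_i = 42*4^i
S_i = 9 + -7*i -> [9, 2, -5, -12, -19]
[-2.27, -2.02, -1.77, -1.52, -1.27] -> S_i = -2.27 + 0.25*i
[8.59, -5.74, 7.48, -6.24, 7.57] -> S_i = Random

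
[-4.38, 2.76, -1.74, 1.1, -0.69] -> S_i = -4.38*(-0.63)^i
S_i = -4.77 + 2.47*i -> [-4.77, -2.3, 0.17, 2.64, 5.11]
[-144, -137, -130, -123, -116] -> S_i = -144 + 7*i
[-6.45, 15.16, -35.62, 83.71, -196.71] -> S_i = -6.45*(-2.35)^i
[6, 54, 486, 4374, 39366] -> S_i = 6*9^i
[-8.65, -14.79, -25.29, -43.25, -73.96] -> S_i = -8.65*1.71^i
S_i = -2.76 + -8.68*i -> [-2.76, -11.44, -20.12, -28.8, -37.48]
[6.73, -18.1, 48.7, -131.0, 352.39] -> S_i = 6.73*(-2.69)^i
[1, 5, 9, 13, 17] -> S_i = 1 + 4*i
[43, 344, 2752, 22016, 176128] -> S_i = 43*8^i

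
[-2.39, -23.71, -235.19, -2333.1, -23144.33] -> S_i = -2.39*9.92^i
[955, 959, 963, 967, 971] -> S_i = 955 + 4*i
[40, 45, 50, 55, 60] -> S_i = 40 + 5*i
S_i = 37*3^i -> [37, 111, 333, 999, 2997]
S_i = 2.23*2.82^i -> [2.23, 6.29, 17.73, 50.01, 141.03]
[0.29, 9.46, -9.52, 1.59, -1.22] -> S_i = Random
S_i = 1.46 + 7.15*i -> [1.46, 8.61, 15.76, 22.91, 30.06]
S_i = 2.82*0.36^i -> [2.82, 1.02, 0.37, 0.13, 0.05]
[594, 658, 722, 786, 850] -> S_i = 594 + 64*i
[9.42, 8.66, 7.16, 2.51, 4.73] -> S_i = Random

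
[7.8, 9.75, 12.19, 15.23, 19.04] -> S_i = 7.80*1.25^i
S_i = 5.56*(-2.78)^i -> [5.56, -15.46, 42.97, -119.46, 332.09]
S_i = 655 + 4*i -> [655, 659, 663, 667, 671]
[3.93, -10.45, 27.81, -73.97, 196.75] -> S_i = 3.93*(-2.66)^i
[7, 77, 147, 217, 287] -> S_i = 7 + 70*i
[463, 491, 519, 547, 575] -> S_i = 463 + 28*i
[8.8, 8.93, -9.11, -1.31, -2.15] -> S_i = Random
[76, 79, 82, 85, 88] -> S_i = 76 + 3*i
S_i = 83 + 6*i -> [83, 89, 95, 101, 107]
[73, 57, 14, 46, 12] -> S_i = Random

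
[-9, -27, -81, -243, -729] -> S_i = -9*3^i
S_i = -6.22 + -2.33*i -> [-6.22, -8.55, -10.88, -13.21, -15.54]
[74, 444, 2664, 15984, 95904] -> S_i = 74*6^i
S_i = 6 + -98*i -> [6, -92, -190, -288, -386]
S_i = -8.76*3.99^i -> [-8.76, -34.95, -139.46, -556.45, -2220.22]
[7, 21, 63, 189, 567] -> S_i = 7*3^i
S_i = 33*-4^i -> [33, -132, 528, -2112, 8448]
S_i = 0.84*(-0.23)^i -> [0.84, -0.19, 0.04, -0.01, 0.0]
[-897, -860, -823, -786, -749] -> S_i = -897 + 37*i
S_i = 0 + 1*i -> [0, 1, 2, 3, 4]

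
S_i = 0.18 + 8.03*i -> [0.18, 8.21, 16.24, 24.27, 32.3]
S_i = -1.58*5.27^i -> [-1.58, -8.33, -43.88, -231.25, -1218.71]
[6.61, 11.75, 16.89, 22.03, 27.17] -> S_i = 6.61 + 5.14*i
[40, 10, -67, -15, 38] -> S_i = Random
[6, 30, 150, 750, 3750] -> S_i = 6*5^i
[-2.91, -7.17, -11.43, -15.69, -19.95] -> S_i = -2.91 + -4.26*i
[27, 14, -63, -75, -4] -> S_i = Random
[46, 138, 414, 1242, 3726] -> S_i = 46*3^i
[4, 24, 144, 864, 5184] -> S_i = 4*6^i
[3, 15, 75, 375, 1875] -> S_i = 3*5^i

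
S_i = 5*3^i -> [5, 15, 45, 135, 405]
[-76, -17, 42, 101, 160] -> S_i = -76 + 59*i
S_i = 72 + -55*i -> [72, 17, -38, -93, -148]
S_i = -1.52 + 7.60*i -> [-1.52, 6.08, 13.68, 21.28, 28.88]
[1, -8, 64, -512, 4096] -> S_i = 1*-8^i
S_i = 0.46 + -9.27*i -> [0.46, -8.81, -18.08, -27.35, -36.62]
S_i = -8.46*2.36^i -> [-8.46, -19.97, -47.12, -111.2, -262.43]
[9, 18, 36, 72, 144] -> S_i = 9*2^i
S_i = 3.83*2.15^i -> [3.83, 8.23, 17.7, 38.06, 81.84]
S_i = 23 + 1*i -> [23, 24, 25, 26, 27]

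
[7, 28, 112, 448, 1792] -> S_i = 7*4^i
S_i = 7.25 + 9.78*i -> [7.25, 17.03, 26.81, 36.59, 46.37]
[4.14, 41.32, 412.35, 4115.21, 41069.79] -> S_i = 4.14*9.98^i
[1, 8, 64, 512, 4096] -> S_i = 1*8^i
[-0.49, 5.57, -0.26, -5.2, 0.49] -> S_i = Random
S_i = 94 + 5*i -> [94, 99, 104, 109, 114]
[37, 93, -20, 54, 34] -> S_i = Random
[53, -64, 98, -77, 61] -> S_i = Random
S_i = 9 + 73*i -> [9, 82, 155, 228, 301]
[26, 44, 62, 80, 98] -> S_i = 26 + 18*i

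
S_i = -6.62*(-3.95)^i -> [-6.62, 26.15, -103.29, 407.99, -1611.56]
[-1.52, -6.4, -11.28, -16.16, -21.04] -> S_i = -1.52 + -4.88*i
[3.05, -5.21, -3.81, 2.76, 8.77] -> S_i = Random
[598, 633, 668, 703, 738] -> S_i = 598 + 35*i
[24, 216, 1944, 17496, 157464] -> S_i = 24*9^i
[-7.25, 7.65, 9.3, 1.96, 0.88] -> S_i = Random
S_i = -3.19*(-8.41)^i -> [-3.19, 26.83, -225.62, 1897.49, -15957.86]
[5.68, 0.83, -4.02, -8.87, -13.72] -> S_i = 5.68 + -4.85*i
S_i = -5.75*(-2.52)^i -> [-5.75, 14.49, -36.51, 92.02, -231.88]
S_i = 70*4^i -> [70, 280, 1120, 4480, 17920]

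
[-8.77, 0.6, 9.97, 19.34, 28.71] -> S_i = -8.77 + 9.37*i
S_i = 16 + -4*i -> [16, 12, 8, 4, 0]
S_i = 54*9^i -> [54, 486, 4374, 39366, 354294]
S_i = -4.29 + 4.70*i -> [-4.29, 0.41, 5.11, 9.81, 14.51]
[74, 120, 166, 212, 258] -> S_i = 74 + 46*i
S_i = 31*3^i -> [31, 93, 279, 837, 2511]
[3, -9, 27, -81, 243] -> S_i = 3*-3^i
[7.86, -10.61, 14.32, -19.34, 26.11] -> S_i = 7.86*(-1.35)^i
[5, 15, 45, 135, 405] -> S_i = 5*3^i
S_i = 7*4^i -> [7, 28, 112, 448, 1792]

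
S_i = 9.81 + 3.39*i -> [9.81, 13.2, 16.59, 19.98, 23.37]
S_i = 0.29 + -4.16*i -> [0.29, -3.87, -8.03, -12.19, -16.35]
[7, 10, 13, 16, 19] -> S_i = 7 + 3*i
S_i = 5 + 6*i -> [5, 11, 17, 23, 29]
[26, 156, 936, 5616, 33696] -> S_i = 26*6^i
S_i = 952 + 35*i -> [952, 987, 1022, 1057, 1092]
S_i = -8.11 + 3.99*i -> [-8.11, -4.12, -0.13, 3.86, 7.85]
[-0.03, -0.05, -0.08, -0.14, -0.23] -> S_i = -0.03*1.66^i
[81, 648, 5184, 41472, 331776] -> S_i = 81*8^i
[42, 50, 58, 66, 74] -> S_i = 42 + 8*i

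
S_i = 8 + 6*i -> [8, 14, 20, 26, 32]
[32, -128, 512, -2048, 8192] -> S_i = 32*-4^i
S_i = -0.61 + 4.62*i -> [-0.61, 4.01, 8.63, 13.25, 17.87]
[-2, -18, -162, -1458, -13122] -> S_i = -2*9^i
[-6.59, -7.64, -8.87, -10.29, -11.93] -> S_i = -6.59*1.16^i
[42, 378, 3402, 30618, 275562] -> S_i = 42*9^i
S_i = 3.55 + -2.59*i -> [3.55, 0.96, -1.63, -4.22, -6.81]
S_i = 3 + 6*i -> [3, 9, 15, 21, 27]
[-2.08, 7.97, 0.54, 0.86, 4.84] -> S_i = Random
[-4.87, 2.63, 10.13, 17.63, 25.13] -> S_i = -4.87 + 7.50*i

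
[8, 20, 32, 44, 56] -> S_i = 8 + 12*i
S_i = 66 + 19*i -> [66, 85, 104, 123, 142]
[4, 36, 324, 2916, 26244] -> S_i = 4*9^i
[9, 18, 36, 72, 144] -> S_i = 9*2^i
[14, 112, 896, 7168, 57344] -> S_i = 14*8^i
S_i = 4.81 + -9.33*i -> [4.81, -4.52, -13.85, -23.18, -32.51]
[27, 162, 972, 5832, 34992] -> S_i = 27*6^i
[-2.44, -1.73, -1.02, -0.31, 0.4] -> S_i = -2.44 + 0.71*i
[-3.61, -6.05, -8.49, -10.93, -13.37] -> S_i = -3.61 + -2.44*i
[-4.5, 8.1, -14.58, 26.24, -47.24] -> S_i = -4.50*(-1.80)^i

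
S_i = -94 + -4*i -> [-94, -98, -102, -106, -110]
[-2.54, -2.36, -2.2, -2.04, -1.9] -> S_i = -2.54*0.93^i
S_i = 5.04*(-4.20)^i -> [5.04, -21.17, 88.91, -373.4, 1568.29]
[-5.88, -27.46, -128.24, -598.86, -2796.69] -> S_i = -5.88*4.67^i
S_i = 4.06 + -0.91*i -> [4.06, 3.15, 2.24, 1.33, 0.42]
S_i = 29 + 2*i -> [29, 31, 33, 35, 37]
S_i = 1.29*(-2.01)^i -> [1.29, -2.59, 5.21, -10.48, 21.06]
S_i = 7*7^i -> [7, 49, 343, 2401, 16807]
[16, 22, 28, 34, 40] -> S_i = 16 + 6*i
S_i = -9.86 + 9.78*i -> [-9.86, -0.08, 9.7, 19.48, 29.26]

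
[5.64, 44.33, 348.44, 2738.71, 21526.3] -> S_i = 5.64*7.86^i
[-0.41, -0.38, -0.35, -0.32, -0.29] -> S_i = -0.41 + 0.03*i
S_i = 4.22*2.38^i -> [4.22, 10.04, 23.9, 56.89, 135.4]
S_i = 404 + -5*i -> [404, 399, 394, 389, 384]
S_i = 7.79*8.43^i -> [7.79, 65.67, 553.6, 4666.81, 39341.21]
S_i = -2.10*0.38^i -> [-2.1, -0.8, -0.3, -0.12, -0.04]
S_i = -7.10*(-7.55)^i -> [-7.1, 53.6, -404.72, 3055.62, -23069.92]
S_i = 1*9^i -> [1, 9, 81, 729, 6561]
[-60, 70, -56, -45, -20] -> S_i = Random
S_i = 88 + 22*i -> [88, 110, 132, 154, 176]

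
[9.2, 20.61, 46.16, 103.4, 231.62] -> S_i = 9.20*2.24^i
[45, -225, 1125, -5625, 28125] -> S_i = 45*-5^i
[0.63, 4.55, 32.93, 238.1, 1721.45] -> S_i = 0.63*7.23^i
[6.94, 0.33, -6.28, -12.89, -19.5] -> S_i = 6.94 + -6.61*i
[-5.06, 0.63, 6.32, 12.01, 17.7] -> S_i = -5.06 + 5.69*i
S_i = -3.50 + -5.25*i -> [-3.5, -8.75, -14.0, -19.25, -24.5]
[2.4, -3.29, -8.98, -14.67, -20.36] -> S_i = 2.40 + -5.69*i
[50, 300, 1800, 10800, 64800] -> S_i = 50*6^i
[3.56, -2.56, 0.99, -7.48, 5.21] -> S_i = Random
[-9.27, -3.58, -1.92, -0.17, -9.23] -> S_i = Random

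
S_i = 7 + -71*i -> [7, -64, -135, -206, -277]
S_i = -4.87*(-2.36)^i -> [-4.87, 11.49, -27.12, 64.01, -151.07]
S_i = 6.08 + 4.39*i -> [6.08, 10.47, 14.86, 19.25, 23.64]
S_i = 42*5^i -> [42, 210, 1050, 5250, 26250]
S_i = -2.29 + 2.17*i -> [-2.29, -0.12, 2.05, 4.22, 6.39]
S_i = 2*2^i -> [2, 4, 8, 16, 32]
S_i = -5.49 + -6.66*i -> [-5.49, -12.15, -18.81, -25.47, -32.13]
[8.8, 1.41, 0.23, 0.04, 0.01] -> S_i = 8.80*0.16^i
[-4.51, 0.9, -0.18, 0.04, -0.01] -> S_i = -4.51*(-0.20)^i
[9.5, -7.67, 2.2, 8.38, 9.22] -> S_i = Random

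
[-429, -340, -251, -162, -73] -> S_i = -429 + 89*i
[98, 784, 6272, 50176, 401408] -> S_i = 98*8^i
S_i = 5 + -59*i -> [5, -54, -113, -172, -231]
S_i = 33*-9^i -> [33, -297, 2673, -24057, 216513]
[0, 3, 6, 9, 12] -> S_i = 0 + 3*i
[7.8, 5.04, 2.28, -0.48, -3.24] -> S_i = 7.80 + -2.76*i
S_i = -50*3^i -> [-50, -150, -450, -1350, -4050]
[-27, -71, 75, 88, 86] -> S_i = Random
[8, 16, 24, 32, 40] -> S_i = 8 + 8*i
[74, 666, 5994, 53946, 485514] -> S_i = 74*9^i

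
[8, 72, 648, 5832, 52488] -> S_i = 8*9^i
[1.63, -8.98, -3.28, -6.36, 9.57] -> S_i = Random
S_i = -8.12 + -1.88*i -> [-8.12, -10.0, -11.88, -13.76, -15.64]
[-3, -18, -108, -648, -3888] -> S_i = -3*6^i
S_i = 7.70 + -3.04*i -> [7.7, 4.66, 1.62, -1.42, -4.46]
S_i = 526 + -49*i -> [526, 477, 428, 379, 330]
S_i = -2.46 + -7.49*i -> [-2.46, -9.95, -17.44, -24.93, -32.42]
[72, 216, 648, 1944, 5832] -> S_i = 72*3^i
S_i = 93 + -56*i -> [93, 37, -19, -75, -131]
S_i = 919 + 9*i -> [919, 928, 937, 946, 955]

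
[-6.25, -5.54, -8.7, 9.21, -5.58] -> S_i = Random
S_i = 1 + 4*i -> [1, 5, 9, 13, 17]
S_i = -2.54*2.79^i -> [-2.54, -7.09, -19.77, -55.16, -153.9]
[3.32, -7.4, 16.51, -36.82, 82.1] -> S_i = 3.32*(-2.23)^i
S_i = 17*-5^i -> [17, -85, 425, -2125, 10625]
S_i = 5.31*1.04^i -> [5.31, 5.52, 5.74, 5.97, 6.21]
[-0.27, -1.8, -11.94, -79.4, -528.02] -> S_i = -0.27*6.65^i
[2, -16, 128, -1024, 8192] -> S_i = 2*-8^i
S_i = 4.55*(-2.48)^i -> [4.55, -11.28, 27.98, -69.4, 172.11]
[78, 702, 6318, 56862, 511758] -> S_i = 78*9^i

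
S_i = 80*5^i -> [80, 400, 2000, 10000, 50000]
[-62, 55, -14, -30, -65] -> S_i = Random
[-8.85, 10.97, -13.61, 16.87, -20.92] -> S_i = -8.85*(-1.24)^i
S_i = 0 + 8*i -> [0, 8, 16, 24, 32]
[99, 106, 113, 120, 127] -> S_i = 99 + 7*i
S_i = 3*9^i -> [3, 27, 243, 2187, 19683]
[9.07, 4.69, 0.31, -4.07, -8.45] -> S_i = 9.07 + -4.38*i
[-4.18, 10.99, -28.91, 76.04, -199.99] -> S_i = -4.18*(-2.63)^i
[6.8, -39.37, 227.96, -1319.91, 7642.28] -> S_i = 6.80*(-5.79)^i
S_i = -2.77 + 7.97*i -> [-2.77, 5.2, 13.17, 21.14, 29.11]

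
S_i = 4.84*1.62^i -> [4.84, 7.84, 12.7, 20.58, 33.34]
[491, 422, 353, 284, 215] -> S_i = 491 + -69*i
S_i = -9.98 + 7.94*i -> [-9.98, -2.04, 5.9, 13.84, 21.78]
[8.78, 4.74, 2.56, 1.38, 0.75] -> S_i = 8.78*0.54^i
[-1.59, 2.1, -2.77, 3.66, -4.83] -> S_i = -1.59*(-1.32)^i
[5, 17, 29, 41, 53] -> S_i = 5 + 12*i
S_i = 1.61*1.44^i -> [1.61, 2.32, 3.34, 4.81, 6.92]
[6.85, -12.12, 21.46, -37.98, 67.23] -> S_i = 6.85*(-1.77)^i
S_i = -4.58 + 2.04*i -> [-4.58, -2.54, -0.5, 1.54, 3.58]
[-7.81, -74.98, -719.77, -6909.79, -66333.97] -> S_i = -7.81*9.60^i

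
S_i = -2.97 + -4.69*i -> [-2.97, -7.66, -12.35, -17.04, -21.73]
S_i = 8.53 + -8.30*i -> [8.53, 0.23, -8.07, -16.37, -24.67]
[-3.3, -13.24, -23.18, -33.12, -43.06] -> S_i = -3.30 + -9.94*i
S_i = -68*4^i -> [-68, -272, -1088, -4352, -17408]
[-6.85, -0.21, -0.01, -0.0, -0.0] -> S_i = -6.85*0.03^i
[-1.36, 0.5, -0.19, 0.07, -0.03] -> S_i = -1.36*(-0.37)^i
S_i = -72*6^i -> [-72, -432, -2592, -15552, -93312]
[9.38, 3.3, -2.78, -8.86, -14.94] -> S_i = 9.38 + -6.08*i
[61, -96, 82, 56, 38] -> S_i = Random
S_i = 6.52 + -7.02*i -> [6.52, -0.5, -7.52, -14.54, -21.56]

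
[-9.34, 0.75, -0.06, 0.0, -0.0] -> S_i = -9.34*(-0.08)^i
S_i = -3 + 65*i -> [-3, 62, 127, 192, 257]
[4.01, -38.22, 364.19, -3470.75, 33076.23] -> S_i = 4.01*(-9.53)^i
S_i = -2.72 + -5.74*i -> [-2.72, -8.46, -14.2, -19.94, -25.68]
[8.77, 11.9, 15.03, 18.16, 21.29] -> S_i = 8.77 + 3.13*i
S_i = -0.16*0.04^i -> [-0.16, -0.01, -0.0, -0.0, -0.0]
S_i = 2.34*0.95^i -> [2.34, 2.22, 2.11, 2.01, 1.91]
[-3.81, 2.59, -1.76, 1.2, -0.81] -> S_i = -3.81*(-0.68)^i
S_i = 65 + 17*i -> [65, 82, 99, 116, 133]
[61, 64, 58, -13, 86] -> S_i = Random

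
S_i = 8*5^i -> [8, 40, 200, 1000, 5000]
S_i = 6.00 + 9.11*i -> [6.0, 15.11, 24.22, 33.33, 42.44]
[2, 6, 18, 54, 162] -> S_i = 2*3^i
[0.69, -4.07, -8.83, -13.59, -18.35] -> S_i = 0.69 + -4.76*i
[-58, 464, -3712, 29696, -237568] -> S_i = -58*-8^i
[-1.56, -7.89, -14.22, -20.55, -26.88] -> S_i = -1.56 + -6.33*i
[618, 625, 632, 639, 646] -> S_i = 618 + 7*i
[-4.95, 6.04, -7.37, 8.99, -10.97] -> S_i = -4.95*(-1.22)^i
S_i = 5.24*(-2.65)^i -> [5.24, -13.89, 36.8, -97.51, 258.41]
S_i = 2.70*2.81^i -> [2.7, 7.59, 21.32, 59.91, 168.34]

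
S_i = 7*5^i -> [7, 35, 175, 875, 4375]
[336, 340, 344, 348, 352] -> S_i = 336 + 4*i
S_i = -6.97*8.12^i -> [-6.97, -56.6, -459.56, -3731.65, -30301.0]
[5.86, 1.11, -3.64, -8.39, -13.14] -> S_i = 5.86 + -4.75*i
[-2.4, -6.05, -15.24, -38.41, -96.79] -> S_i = -2.40*2.52^i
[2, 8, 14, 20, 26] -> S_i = 2 + 6*i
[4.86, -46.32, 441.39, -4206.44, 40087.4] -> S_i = 4.86*(-9.53)^i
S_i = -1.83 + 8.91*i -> [-1.83, 7.08, 15.99, 24.9, 33.81]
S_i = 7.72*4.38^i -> [7.72, 33.81, 148.1, 648.69, 2841.28]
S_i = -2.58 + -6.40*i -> [-2.58, -8.98, -15.38, -21.78, -28.18]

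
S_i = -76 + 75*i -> [-76, -1, 74, 149, 224]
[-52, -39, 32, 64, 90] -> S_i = Random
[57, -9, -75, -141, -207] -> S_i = 57 + -66*i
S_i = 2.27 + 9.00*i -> [2.27, 11.27, 20.27, 29.27, 38.27]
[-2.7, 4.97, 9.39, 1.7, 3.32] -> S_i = Random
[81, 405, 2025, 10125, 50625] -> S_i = 81*5^i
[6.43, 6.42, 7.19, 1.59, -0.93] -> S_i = Random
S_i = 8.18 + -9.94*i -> [8.18, -1.76, -11.7, -21.64, -31.58]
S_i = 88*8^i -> [88, 704, 5632, 45056, 360448]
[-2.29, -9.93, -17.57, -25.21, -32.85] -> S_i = -2.29 + -7.64*i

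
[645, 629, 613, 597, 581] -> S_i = 645 + -16*i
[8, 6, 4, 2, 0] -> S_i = 8 + -2*i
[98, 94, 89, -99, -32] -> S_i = Random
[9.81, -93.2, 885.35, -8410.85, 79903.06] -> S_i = 9.81*(-9.50)^i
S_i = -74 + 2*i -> [-74, -72, -70, -68, -66]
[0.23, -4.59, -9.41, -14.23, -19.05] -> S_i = 0.23 + -4.82*i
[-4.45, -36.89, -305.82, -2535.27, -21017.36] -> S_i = -4.45*8.29^i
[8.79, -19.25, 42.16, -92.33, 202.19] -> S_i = 8.79*(-2.19)^i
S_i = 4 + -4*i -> [4, 0, -4, -8, -12]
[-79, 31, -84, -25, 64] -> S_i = Random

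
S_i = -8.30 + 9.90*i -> [-8.3, 1.6, 11.5, 21.4, 31.3]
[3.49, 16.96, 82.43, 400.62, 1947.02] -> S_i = 3.49*4.86^i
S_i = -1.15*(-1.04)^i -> [-1.15, 1.2, -1.24, 1.29, -1.35]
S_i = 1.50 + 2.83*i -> [1.5, 4.33, 7.16, 9.99, 12.82]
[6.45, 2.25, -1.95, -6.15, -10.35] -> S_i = 6.45 + -4.20*i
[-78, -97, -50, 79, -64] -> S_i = Random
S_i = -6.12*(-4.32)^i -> [-6.12, 26.44, -114.21, 493.4, -2131.51]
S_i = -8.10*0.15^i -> [-8.1, -1.21, -0.18, -0.03, -0.0]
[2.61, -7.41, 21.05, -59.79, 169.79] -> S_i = 2.61*(-2.84)^i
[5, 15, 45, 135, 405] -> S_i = 5*3^i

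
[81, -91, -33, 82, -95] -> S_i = Random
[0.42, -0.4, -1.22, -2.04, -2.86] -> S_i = 0.42 + -0.82*i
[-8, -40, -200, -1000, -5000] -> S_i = -8*5^i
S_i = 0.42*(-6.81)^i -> [0.42, -2.86, 19.48, -132.64, 903.31]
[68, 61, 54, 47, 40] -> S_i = 68 + -7*i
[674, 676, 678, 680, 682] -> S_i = 674 + 2*i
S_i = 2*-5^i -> [2, -10, 50, -250, 1250]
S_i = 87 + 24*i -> [87, 111, 135, 159, 183]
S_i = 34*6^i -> [34, 204, 1224, 7344, 44064]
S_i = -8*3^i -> [-8, -24, -72, -216, -648]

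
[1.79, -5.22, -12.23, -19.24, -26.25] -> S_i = 1.79 + -7.01*i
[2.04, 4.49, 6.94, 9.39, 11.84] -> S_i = 2.04 + 2.45*i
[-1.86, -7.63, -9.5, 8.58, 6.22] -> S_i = Random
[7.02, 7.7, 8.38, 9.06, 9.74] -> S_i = 7.02 + 0.68*i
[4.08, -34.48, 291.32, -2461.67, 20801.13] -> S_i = 4.08*(-8.45)^i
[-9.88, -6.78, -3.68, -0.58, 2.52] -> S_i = -9.88 + 3.10*i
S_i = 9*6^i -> [9, 54, 324, 1944, 11664]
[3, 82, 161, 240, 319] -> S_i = 3 + 79*i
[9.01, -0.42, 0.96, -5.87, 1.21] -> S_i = Random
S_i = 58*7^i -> [58, 406, 2842, 19894, 139258]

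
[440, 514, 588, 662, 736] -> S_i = 440 + 74*i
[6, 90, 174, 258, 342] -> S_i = 6 + 84*i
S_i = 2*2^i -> [2, 4, 8, 16, 32]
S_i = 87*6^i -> [87, 522, 3132, 18792, 112752]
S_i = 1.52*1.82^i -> [1.52, 2.77, 5.03, 9.16, 16.68]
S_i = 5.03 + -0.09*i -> [5.03, 4.94, 4.85, 4.76, 4.67]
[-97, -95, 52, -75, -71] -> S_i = Random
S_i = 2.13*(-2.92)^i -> [2.13, -6.22, 18.16, -53.03, 154.85]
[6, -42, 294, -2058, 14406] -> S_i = 6*-7^i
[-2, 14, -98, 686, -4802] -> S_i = -2*-7^i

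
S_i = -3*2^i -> [-3, -6, -12, -24, -48]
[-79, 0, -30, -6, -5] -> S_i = Random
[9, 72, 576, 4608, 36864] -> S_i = 9*8^i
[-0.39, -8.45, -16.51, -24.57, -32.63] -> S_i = -0.39 + -8.06*i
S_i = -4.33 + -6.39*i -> [-4.33, -10.72, -17.11, -23.5, -29.89]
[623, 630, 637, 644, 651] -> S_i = 623 + 7*i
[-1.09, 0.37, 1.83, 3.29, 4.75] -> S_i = -1.09 + 1.46*i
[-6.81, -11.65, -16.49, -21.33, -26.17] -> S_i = -6.81 + -4.84*i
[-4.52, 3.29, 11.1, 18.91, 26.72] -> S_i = -4.52 + 7.81*i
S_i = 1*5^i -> [1, 5, 25, 125, 625]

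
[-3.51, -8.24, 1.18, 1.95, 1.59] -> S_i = Random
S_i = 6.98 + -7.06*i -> [6.98, -0.08, -7.14, -14.2, -21.26]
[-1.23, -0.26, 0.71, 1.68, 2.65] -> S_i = -1.23 + 0.97*i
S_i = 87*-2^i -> [87, -174, 348, -696, 1392]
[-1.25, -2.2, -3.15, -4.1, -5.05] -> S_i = -1.25 + -0.95*i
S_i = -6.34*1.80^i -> [-6.34, -11.41, -20.54, -36.97, -66.55]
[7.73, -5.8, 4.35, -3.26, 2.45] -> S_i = 7.73*(-0.75)^i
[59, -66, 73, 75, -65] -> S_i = Random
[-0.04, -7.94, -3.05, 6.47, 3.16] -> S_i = Random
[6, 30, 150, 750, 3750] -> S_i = 6*5^i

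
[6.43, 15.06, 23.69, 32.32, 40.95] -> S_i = 6.43 + 8.63*i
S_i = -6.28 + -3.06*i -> [-6.28, -9.34, -12.4, -15.46, -18.52]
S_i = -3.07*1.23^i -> [-3.07, -3.78, -4.64, -5.71, -7.03]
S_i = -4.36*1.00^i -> [-4.36, -4.36, -4.36, -4.36, -4.36]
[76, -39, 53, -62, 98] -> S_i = Random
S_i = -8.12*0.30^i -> [-8.12, -2.44, -0.73, -0.22, -0.07]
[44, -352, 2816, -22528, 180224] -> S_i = 44*-8^i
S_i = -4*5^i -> [-4, -20, -100, -500, -2500]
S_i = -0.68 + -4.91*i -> [-0.68, -5.59, -10.5, -15.41, -20.32]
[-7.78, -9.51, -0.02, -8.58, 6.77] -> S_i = Random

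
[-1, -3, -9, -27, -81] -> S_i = -1*3^i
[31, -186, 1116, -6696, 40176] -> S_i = 31*-6^i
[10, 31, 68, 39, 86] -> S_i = Random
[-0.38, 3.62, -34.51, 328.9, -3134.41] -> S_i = -0.38*(-9.53)^i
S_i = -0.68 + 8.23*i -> [-0.68, 7.55, 15.78, 24.01, 32.24]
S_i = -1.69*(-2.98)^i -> [-1.69, 5.04, -15.01, 44.72, -133.28]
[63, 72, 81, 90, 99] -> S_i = 63 + 9*i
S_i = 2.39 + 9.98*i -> [2.39, 12.37, 22.35, 32.33, 42.31]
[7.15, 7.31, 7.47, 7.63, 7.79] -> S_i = 7.15 + 0.16*i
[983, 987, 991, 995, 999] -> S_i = 983 + 4*i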